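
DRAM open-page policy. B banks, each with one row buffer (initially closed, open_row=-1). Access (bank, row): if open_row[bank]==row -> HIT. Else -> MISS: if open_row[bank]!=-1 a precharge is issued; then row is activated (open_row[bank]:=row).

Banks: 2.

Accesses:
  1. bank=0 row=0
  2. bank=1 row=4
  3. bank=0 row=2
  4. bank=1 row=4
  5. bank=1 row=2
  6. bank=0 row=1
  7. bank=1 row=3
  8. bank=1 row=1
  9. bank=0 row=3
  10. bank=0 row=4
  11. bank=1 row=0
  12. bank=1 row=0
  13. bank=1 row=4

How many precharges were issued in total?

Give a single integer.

Answer: 9

Derivation:
Acc 1: bank0 row0 -> MISS (open row0); precharges=0
Acc 2: bank1 row4 -> MISS (open row4); precharges=0
Acc 3: bank0 row2 -> MISS (open row2); precharges=1
Acc 4: bank1 row4 -> HIT
Acc 5: bank1 row2 -> MISS (open row2); precharges=2
Acc 6: bank0 row1 -> MISS (open row1); precharges=3
Acc 7: bank1 row3 -> MISS (open row3); precharges=4
Acc 8: bank1 row1 -> MISS (open row1); precharges=5
Acc 9: bank0 row3 -> MISS (open row3); precharges=6
Acc 10: bank0 row4 -> MISS (open row4); precharges=7
Acc 11: bank1 row0 -> MISS (open row0); precharges=8
Acc 12: bank1 row0 -> HIT
Acc 13: bank1 row4 -> MISS (open row4); precharges=9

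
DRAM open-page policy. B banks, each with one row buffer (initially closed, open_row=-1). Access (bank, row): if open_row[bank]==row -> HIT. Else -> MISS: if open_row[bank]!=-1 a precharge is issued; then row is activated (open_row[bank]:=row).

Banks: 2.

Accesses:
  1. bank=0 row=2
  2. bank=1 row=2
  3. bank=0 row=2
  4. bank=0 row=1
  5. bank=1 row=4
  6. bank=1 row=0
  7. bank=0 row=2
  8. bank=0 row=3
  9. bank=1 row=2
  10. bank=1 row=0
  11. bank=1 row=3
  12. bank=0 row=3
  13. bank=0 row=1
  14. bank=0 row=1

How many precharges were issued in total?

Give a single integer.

Acc 1: bank0 row2 -> MISS (open row2); precharges=0
Acc 2: bank1 row2 -> MISS (open row2); precharges=0
Acc 3: bank0 row2 -> HIT
Acc 4: bank0 row1 -> MISS (open row1); precharges=1
Acc 5: bank1 row4 -> MISS (open row4); precharges=2
Acc 6: bank1 row0 -> MISS (open row0); precharges=3
Acc 7: bank0 row2 -> MISS (open row2); precharges=4
Acc 8: bank0 row3 -> MISS (open row3); precharges=5
Acc 9: bank1 row2 -> MISS (open row2); precharges=6
Acc 10: bank1 row0 -> MISS (open row0); precharges=7
Acc 11: bank1 row3 -> MISS (open row3); precharges=8
Acc 12: bank0 row3 -> HIT
Acc 13: bank0 row1 -> MISS (open row1); precharges=9
Acc 14: bank0 row1 -> HIT

Answer: 9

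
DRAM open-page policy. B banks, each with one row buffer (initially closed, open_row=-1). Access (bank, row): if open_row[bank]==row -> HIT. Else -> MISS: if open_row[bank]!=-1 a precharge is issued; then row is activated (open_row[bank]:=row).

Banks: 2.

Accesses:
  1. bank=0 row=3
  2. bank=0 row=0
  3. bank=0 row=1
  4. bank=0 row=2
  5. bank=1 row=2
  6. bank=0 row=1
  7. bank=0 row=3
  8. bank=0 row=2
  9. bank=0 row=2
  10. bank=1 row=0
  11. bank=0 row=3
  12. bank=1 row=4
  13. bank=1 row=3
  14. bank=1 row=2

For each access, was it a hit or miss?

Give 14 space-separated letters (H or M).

Acc 1: bank0 row3 -> MISS (open row3); precharges=0
Acc 2: bank0 row0 -> MISS (open row0); precharges=1
Acc 3: bank0 row1 -> MISS (open row1); precharges=2
Acc 4: bank0 row2 -> MISS (open row2); precharges=3
Acc 5: bank1 row2 -> MISS (open row2); precharges=3
Acc 6: bank0 row1 -> MISS (open row1); precharges=4
Acc 7: bank0 row3 -> MISS (open row3); precharges=5
Acc 8: bank0 row2 -> MISS (open row2); precharges=6
Acc 9: bank0 row2 -> HIT
Acc 10: bank1 row0 -> MISS (open row0); precharges=7
Acc 11: bank0 row3 -> MISS (open row3); precharges=8
Acc 12: bank1 row4 -> MISS (open row4); precharges=9
Acc 13: bank1 row3 -> MISS (open row3); precharges=10
Acc 14: bank1 row2 -> MISS (open row2); precharges=11

Answer: M M M M M M M M H M M M M M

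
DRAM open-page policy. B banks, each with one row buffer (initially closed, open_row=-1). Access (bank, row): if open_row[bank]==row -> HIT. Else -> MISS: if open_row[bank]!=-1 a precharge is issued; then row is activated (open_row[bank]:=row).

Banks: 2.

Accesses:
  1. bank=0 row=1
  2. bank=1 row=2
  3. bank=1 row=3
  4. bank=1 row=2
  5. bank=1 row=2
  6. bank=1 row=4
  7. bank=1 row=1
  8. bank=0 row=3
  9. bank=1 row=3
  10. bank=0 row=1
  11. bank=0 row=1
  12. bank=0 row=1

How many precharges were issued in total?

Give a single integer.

Acc 1: bank0 row1 -> MISS (open row1); precharges=0
Acc 2: bank1 row2 -> MISS (open row2); precharges=0
Acc 3: bank1 row3 -> MISS (open row3); precharges=1
Acc 4: bank1 row2 -> MISS (open row2); precharges=2
Acc 5: bank1 row2 -> HIT
Acc 6: bank1 row4 -> MISS (open row4); precharges=3
Acc 7: bank1 row1 -> MISS (open row1); precharges=4
Acc 8: bank0 row3 -> MISS (open row3); precharges=5
Acc 9: bank1 row3 -> MISS (open row3); precharges=6
Acc 10: bank0 row1 -> MISS (open row1); precharges=7
Acc 11: bank0 row1 -> HIT
Acc 12: bank0 row1 -> HIT

Answer: 7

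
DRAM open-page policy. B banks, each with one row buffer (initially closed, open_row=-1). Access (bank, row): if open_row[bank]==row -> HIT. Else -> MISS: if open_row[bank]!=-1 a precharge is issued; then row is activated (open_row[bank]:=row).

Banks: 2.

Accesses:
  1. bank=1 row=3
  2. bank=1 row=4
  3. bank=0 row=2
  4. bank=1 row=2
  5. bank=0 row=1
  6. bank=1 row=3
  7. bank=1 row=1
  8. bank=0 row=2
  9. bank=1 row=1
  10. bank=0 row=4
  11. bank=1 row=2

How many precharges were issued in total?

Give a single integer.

Acc 1: bank1 row3 -> MISS (open row3); precharges=0
Acc 2: bank1 row4 -> MISS (open row4); precharges=1
Acc 3: bank0 row2 -> MISS (open row2); precharges=1
Acc 4: bank1 row2 -> MISS (open row2); precharges=2
Acc 5: bank0 row1 -> MISS (open row1); precharges=3
Acc 6: bank1 row3 -> MISS (open row3); precharges=4
Acc 7: bank1 row1 -> MISS (open row1); precharges=5
Acc 8: bank0 row2 -> MISS (open row2); precharges=6
Acc 9: bank1 row1 -> HIT
Acc 10: bank0 row4 -> MISS (open row4); precharges=7
Acc 11: bank1 row2 -> MISS (open row2); precharges=8

Answer: 8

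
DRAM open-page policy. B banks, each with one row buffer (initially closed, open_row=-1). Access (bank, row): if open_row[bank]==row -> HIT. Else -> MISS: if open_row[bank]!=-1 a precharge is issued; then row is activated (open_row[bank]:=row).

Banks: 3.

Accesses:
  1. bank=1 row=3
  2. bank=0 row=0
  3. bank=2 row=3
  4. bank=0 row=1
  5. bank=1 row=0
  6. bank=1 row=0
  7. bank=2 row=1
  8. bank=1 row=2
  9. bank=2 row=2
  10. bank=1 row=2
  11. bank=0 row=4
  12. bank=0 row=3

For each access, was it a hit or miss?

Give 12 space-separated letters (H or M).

Answer: M M M M M H M M M H M M

Derivation:
Acc 1: bank1 row3 -> MISS (open row3); precharges=0
Acc 2: bank0 row0 -> MISS (open row0); precharges=0
Acc 3: bank2 row3 -> MISS (open row3); precharges=0
Acc 4: bank0 row1 -> MISS (open row1); precharges=1
Acc 5: bank1 row0 -> MISS (open row0); precharges=2
Acc 6: bank1 row0 -> HIT
Acc 7: bank2 row1 -> MISS (open row1); precharges=3
Acc 8: bank1 row2 -> MISS (open row2); precharges=4
Acc 9: bank2 row2 -> MISS (open row2); precharges=5
Acc 10: bank1 row2 -> HIT
Acc 11: bank0 row4 -> MISS (open row4); precharges=6
Acc 12: bank0 row3 -> MISS (open row3); precharges=7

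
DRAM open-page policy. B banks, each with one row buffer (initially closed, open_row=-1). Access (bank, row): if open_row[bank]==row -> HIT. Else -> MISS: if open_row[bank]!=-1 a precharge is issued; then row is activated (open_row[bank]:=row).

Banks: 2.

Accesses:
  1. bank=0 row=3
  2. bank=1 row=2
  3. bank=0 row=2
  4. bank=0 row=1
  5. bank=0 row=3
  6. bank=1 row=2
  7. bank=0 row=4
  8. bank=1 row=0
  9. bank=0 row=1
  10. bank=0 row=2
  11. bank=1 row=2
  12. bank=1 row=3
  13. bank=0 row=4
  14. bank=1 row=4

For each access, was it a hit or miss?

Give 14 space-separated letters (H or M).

Answer: M M M M M H M M M M M M M M

Derivation:
Acc 1: bank0 row3 -> MISS (open row3); precharges=0
Acc 2: bank1 row2 -> MISS (open row2); precharges=0
Acc 3: bank0 row2 -> MISS (open row2); precharges=1
Acc 4: bank0 row1 -> MISS (open row1); precharges=2
Acc 5: bank0 row3 -> MISS (open row3); precharges=3
Acc 6: bank1 row2 -> HIT
Acc 7: bank0 row4 -> MISS (open row4); precharges=4
Acc 8: bank1 row0 -> MISS (open row0); precharges=5
Acc 9: bank0 row1 -> MISS (open row1); precharges=6
Acc 10: bank0 row2 -> MISS (open row2); precharges=7
Acc 11: bank1 row2 -> MISS (open row2); precharges=8
Acc 12: bank1 row3 -> MISS (open row3); precharges=9
Acc 13: bank0 row4 -> MISS (open row4); precharges=10
Acc 14: bank1 row4 -> MISS (open row4); precharges=11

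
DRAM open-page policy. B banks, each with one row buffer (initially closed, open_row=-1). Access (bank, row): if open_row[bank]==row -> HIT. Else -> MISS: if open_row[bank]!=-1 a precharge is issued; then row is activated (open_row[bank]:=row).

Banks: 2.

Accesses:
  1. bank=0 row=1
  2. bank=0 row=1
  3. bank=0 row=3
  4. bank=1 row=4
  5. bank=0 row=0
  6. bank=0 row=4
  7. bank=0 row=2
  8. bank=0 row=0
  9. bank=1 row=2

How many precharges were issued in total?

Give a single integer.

Acc 1: bank0 row1 -> MISS (open row1); precharges=0
Acc 2: bank0 row1 -> HIT
Acc 3: bank0 row3 -> MISS (open row3); precharges=1
Acc 4: bank1 row4 -> MISS (open row4); precharges=1
Acc 5: bank0 row0 -> MISS (open row0); precharges=2
Acc 6: bank0 row4 -> MISS (open row4); precharges=3
Acc 7: bank0 row2 -> MISS (open row2); precharges=4
Acc 8: bank0 row0 -> MISS (open row0); precharges=5
Acc 9: bank1 row2 -> MISS (open row2); precharges=6

Answer: 6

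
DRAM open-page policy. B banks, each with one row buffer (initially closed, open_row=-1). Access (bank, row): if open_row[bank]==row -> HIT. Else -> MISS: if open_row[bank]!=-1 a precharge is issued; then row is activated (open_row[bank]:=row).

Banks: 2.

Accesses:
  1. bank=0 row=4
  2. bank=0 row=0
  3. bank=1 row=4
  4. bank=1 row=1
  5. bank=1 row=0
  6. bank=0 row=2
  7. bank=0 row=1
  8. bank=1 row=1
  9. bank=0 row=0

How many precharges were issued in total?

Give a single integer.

Acc 1: bank0 row4 -> MISS (open row4); precharges=0
Acc 2: bank0 row0 -> MISS (open row0); precharges=1
Acc 3: bank1 row4 -> MISS (open row4); precharges=1
Acc 4: bank1 row1 -> MISS (open row1); precharges=2
Acc 5: bank1 row0 -> MISS (open row0); precharges=3
Acc 6: bank0 row2 -> MISS (open row2); precharges=4
Acc 7: bank0 row1 -> MISS (open row1); precharges=5
Acc 8: bank1 row1 -> MISS (open row1); precharges=6
Acc 9: bank0 row0 -> MISS (open row0); precharges=7

Answer: 7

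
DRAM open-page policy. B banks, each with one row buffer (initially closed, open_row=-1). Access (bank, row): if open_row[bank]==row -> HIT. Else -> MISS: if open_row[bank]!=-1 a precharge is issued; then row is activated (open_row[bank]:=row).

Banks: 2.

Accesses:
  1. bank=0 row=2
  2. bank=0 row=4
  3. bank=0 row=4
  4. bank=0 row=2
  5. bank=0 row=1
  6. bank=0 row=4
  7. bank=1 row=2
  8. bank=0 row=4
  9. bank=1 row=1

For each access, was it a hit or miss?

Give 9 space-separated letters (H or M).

Answer: M M H M M M M H M

Derivation:
Acc 1: bank0 row2 -> MISS (open row2); precharges=0
Acc 2: bank0 row4 -> MISS (open row4); precharges=1
Acc 3: bank0 row4 -> HIT
Acc 4: bank0 row2 -> MISS (open row2); precharges=2
Acc 5: bank0 row1 -> MISS (open row1); precharges=3
Acc 6: bank0 row4 -> MISS (open row4); precharges=4
Acc 7: bank1 row2 -> MISS (open row2); precharges=4
Acc 8: bank0 row4 -> HIT
Acc 9: bank1 row1 -> MISS (open row1); precharges=5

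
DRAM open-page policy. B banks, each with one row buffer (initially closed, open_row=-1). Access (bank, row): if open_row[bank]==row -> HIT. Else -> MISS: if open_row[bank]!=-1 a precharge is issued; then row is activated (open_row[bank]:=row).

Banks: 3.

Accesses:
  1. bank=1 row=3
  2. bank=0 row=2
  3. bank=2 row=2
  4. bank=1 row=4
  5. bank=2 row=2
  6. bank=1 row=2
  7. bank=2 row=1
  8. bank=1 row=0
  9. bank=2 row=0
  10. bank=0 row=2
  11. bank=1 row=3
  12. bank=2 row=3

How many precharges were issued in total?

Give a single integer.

Answer: 7

Derivation:
Acc 1: bank1 row3 -> MISS (open row3); precharges=0
Acc 2: bank0 row2 -> MISS (open row2); precharges=0
Acc 3: bank2 row2 -> MISS (open row2); precharges=0
Acc 4: bank1 row4 -> MISS (open row4); precharges=1
Acc 5: bank2 row2 -> HIT
Acc 6: bank1 row2 -> MISS (open row2); precharges=2
Acc 7: bank2 row1 -> MISS (open row1); precharges=3
Acc 8: bank1 row0 -> MISS (open row0); precharges=4
Acc 9: bank2 row0 -> MISS (open row0); precharges=5
Acc 10: bank0 row2 -> HIT
Acc 11: bank1 row3 -> MISS (open row3); precharges=6
Acc 12: bank2 row3 -> MISS (open row3); precharges=7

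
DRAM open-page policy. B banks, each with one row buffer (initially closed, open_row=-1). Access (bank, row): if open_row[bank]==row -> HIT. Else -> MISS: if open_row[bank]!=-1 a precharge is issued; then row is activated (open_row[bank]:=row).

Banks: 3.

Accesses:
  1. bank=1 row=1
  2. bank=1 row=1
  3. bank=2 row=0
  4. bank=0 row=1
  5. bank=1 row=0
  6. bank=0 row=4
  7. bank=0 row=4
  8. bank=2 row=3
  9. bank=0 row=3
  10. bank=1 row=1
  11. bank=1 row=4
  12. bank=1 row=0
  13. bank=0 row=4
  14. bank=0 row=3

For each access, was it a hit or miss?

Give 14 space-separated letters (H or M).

Acc 1: bank1 row1 -> MISS (open row1); precharges=0
Acc 2: bank1 row1 -> HIT
Acc 3: bank2 row0 -> MISS (open row0); precharges=0
Acc 4: bank0 row1 -> MISS (open row1); precharges=0
Acc 5: bank1 row0 -> MISS (open row0); precharges=1
Acc 6: bank0 row4 -> MISS (open row4); precharges=2
Acc 7: bank0 row4 -> HIT
Acc 8: bank2 row3 -> MISS (open row3); precharges=3
Acc 9: bank0 row3 -> MISS (open row3); precharges=4
Acc 10: bank1 row1 -> MISS (open row1); precharges=5
Acc 11: bank1 row4 -> MISS (open row4); precharges=6
Acc 12: bank1 row0 -> MISS (open row0); precharges=7
Acc 13: bank0 row4 -> MISS (open row4); precharges=8
Acc 14: bank0 row3 -> MISS (open row3); precharges=9

Answer: M H M M M M H M M M M M M M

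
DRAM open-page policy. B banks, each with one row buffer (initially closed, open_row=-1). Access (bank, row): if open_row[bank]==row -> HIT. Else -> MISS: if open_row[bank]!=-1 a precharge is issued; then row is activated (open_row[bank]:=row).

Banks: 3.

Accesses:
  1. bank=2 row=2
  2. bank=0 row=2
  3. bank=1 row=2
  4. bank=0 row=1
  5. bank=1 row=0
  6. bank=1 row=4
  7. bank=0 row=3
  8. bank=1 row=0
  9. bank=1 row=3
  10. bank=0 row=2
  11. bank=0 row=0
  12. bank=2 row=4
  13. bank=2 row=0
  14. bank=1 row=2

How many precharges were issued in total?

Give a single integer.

Answer: 11

Derivation:
Acc 1: bank2 row2 -> MISS (open row2); precharges=0
Acc 2: bank0 row2 -> MISS (open row2); precharges=0
Acc 3: bank1 row2 -> MISS (open row2); precharges=0
Acc 4: bank0 row1 -> MISS (open row1); precharges=1
Acc 5: bank1 row0 -> MISS (open row0); precharges=2
Acc 6: bank1 row4 -> MISS (open row4); precharges=3
Acc 7: bank0 row3 -> MISS (open row3); precharges=4
Acc 8: bank1 row0 -> MISS (open row0); precharges=5
Acc 9: bank1 row3 -> MISS (open row3); precharges=6
Acc 10: bank0 row2 -> MISS (open row2); precharges=7
Acc 11: bank0 row0 -> MISS (open row0); precharges=8
Acc 12: bank2 row4 -> MISS (open row4); precharges=9
Acc 13: bank2 row0 -> MISS (open row0); precharges=10
Acc 14: bank1 row2 -> MISS (open row2); precharges=11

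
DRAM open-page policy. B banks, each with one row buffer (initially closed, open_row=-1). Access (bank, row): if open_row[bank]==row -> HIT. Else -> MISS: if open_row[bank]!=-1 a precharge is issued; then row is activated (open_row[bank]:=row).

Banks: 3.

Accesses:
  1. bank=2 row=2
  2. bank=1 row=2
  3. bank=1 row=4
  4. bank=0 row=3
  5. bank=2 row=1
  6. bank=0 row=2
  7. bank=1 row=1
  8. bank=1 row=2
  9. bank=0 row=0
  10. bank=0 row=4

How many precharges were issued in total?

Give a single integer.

Answer: 7

Derivation:
Acc 1: bank2 row2 -> MISS (open row2); precharges=0
Acc 2: bank1 row2 -> MISS (open row2); precharges=0
Acc 3: bank1 row4 -> MISS (open row4); precharges=1
Acc 4: bank0 row3 -> MISS (open row3); precharges=1
Acc 5: bank2 row1 -> MISS (open row1); precharges=2
Acc 6: bank0 row2 -> MISS (open row2); precharges=3
Acc 7: bank1 row1 -> MISS (open row1); precharges=4
Acc 8: bank1 row2 -> MISS (open row2); precharges=5
Acc 9: bank0 row0 -> MISS (open row0); precharges=6
Acc 10: bank0 row4 -> MISS (open row4); precharges=7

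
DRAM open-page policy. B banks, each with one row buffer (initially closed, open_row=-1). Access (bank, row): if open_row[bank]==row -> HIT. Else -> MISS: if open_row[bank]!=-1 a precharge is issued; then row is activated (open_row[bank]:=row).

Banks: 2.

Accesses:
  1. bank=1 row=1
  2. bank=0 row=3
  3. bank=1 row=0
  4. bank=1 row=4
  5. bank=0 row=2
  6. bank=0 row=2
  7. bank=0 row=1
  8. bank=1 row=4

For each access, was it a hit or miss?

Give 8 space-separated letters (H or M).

Answer: M M M M M H M H

Derivation:
Acc 1: bank1 row1 -> MISS (open row1); precharges=0
Acc 2: bank0 row3 -> MISS (open row3); precharges=0
Acc 3: bank1 row0 -> MISS (open row0); precharges=1
Acc 4: bank1 row4 -> MISS (open row4); precharges=2
Acc 5: bank0 row2 -> MISS (open row2); precharges=3
Acc 6: bank0 row2 -> HIT
Acc 7: bank0 row1 -> MISS (open row1); precharges=4
Acc 8: bank1 row4 -> HIT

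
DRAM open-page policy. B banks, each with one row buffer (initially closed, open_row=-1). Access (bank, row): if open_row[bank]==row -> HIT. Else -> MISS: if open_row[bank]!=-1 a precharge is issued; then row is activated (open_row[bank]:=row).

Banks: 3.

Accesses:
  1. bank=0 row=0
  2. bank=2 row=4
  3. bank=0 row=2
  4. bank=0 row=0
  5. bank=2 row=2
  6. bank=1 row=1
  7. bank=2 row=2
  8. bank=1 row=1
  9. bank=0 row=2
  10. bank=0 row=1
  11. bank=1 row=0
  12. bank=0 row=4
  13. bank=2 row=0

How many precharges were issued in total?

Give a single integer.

Answer: 8

Derivation:
Acc 1: bank0 row0 -> MISS (open row0); precharges=0
Acc 2: bank2 row4 -> MISS (open row4); precharges=0
Acc 3: bank0 row2 -> MISS (open row2); precharges=1
Acc 4: bank0 row0 -> MISS (open row0); precharges=2
Acc 5: bank2 row2 -> MISS (open row2); precharges=3
Acc 6: bank1 row1 -> MISS (open row1); precharges=3
Acc 7: bank2 row2 -> HIT
Acc 8: bank1 row1 -> HIT
Acc 9: bank0 row2 -> MISS (open row2); precharges=4
Acc 10: bank0 row1 -> MISS (open row1); precharges=5
Acc 11: bank1 row0 -> MISS (open row0); precharges=6
Acc 12: bank0 row4 -> MISS (open row4); precharges=7
Acc 13: bank2 row0 -> MISS (open row0); precharges=8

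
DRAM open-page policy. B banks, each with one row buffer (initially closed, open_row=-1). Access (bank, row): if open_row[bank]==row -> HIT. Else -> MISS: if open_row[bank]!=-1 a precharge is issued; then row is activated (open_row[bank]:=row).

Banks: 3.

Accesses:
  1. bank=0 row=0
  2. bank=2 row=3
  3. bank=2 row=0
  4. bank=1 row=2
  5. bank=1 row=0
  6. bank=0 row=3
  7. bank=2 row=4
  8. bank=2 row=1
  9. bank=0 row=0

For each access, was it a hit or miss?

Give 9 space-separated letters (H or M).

Acc 1: bank0 row0 -> MISS (open row0); precharges=0
Acc 2: bank2 row3 -> MISS (open row3); precharges=0
Acc 3: bank2 row0 -> MISS (open row0); precharges=1
Acc 4: bank1 row2 -> MISS (open row2); precharges=1
Acc 5: bank1 row0 -> MISS (open row0); precharges=2
Acc 6: bank0 row3 -> MISS (open row3); precharges=3
Acc 7: bank2 row4 -> MISS (open row4); precharges=4
Acc 8: bank2 row1 -> MISS (open row1); precharges=5
Acc 9: bank0 row0 -> MISS (open row0); precharges=6

Answer: M M M M M M M M M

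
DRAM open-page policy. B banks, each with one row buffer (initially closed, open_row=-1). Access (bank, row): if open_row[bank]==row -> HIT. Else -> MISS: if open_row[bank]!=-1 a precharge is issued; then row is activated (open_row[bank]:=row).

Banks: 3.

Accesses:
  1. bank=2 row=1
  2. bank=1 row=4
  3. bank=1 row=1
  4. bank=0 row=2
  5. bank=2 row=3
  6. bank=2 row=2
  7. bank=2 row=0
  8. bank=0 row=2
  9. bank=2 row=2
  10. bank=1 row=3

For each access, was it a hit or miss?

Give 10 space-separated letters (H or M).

Answer: M M M M M M M H M M

Derivation:
Acc 1: bank2 row1 -> MISS (open row1); precharges=0
Acc 2: bank1 row4 -> MISS (open row4); precharges=0
Acc 3: bank1 row1 -> MISS (open row1); precharges=1
Acc 4: bank0 row2 -> MISS (open row2); precharges=1
Acc 5: bank2 row3 -> MISS (open row3); precharges=2
Acc 6: bank2 row2 -> MISS (open row2); precharges=3
Acc 7: bank2 row0 -> MISS (open row0); precharges=4
Acc 8: bank0 row2 -> HIT
Acc 9: bank2 row2 -> MISS (open row2); precharges=5
Acc 10: bank1 row3 -> MISS (open row3); precharges=6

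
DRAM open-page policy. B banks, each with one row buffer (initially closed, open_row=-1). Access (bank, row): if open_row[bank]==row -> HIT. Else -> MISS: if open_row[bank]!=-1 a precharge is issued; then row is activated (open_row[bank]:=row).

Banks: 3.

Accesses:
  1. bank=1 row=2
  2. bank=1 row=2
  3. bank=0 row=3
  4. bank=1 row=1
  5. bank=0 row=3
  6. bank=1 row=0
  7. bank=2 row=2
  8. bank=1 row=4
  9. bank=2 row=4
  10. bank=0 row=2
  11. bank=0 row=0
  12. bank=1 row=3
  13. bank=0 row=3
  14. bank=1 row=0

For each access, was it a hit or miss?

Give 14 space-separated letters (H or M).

Acc 1: bank1 row2 -> MISS (open row2); precharges=0
Acc 2: bank1 row2 -> HIT
Acc 3: bank0 row3 -> MISS (open row3); precharges=0
Acc 4: bank1 row1 -> MISS (open row1); precharges=1
Acc 5: bank0 row3 -> HIT
Acc 6: bank1 row0 -> MISS (open row0); precharges=2
Acc 7: bank2 row2 -> MISS (open row2); precharges=2
Acc 8: bank1 row4 -> MISS (open row4); precharges=3
Acc 9: bank2 row4 -> MISS (open row4); precharges=4
Acc 10: bank0 row2 -> MISS (open row2); precharges=5
Acc 11: bank0 row0 -> MISS (open row0); precharges=6
Acc 12: bank1 row3 -> MISS (open row3); precharges=7
Acc 13: bank0 row3 -> MISS (open row3); precharges=8
Acc 14: bank1 row0 -> MISS (open row0); precharges=9

Answer: M H M M H M M M M M M M M M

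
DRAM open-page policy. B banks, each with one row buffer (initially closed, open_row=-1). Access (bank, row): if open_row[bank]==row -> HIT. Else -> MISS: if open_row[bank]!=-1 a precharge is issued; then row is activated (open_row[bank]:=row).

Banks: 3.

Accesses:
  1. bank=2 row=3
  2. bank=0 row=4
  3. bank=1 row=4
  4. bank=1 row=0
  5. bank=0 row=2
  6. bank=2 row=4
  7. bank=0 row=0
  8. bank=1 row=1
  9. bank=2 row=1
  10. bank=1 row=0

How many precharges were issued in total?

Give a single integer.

Answer: 7

Derivation:
Acc 1: bank2 row3 -> MISS (open row3); precharges=0
Acc 2: bank0 row4 -> MISS (open row4); precharges=0
Acc 3: bank1 row4 -> MISS (open row4); precharges=0
Acc 4: bank1 row0 -> MISS (open row0); precharges=1
Acc 5: bank0 row2 -> MISS (open row2); precharges=2
Acc 6: bank2 row4 -> MISS (open row4); precharges=3
Acc 7: bank0 row0 -> MISS (open row0); precharges=4
Acc 8: bank1 row1 -> MISS (open row1); precharges=5
Acc 9: bank2 row1 -> MISS (open row1); precharges=6
Acc 10: bank1 row0 -> MISS (open row0); precharges=7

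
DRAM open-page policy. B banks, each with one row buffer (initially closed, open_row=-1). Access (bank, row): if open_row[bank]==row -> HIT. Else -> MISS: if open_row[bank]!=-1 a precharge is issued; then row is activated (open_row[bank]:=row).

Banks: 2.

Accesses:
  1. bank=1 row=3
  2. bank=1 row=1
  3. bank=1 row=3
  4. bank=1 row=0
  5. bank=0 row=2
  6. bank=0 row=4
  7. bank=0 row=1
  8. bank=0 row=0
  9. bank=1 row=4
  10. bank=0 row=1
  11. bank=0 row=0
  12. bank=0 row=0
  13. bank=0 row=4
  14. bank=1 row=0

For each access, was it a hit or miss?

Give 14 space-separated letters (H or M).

Acc 1: bank1 row3 -> MISS (open row3); precharges=0
Acc 2: bank1 row1 -> MISS (open row1); precharges=1
Acc 3: bank1 row3 -> MISS (open row3); precharges=2
Acc 4: bank1 row0 -> MISS (open row0); precharges=3
Acc 5: bank0 row2 -> MISS (open row2); precharges=3
Acc 6: bank0 row4 -> MISS (open row4); precharges=4
Acc 7: bank0 row1 -> MISS (open row1); precharges=5
Acc 8: bank0 row0 -> MISS (open row0); precharges=6
Acc 9: bank1 row4 -> MISS (open row4); precharges=7
Acc 10: bank0 row1 -> MISS (open row1); precharges=8
Acc 11: bank0 row0 -> MISS (open row0); precharges=9
Acc 12: bank0 row0 -> HIT
Acc 13: bank0 row4 -> MISS (open row4); precharges=10
Acc 14: bank1 row0 -> MISS (open row0); precharges=11

Answer: M M M M M M M M M M M H M M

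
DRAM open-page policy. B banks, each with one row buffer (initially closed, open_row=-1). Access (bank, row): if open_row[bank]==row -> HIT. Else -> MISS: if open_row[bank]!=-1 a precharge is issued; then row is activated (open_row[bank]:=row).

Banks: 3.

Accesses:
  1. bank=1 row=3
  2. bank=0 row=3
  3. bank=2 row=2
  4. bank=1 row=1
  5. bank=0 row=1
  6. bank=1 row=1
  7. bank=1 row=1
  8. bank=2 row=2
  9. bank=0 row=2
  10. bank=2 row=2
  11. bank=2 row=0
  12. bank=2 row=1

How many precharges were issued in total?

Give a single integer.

Acc 1: bank1 row3 -> MISS (open row3); precharges=0
Acc 2: bank0 row3 -> MISS (open row3); precharges=0
Acc 3: bank2 row2 -> MISS (open row2); precharges=0
Acc 4: bank1 row1 -> MISS (open row1); precharges=1
Acc 5: bank0 row1 -> MISS (open row1); precharges=2
Acc 6: bank1 row1 -> HIT
Acc 7: bank1 row1 -> HIT
Acc 8: bank2 row2 -> HIT
Acc 9: bank0 row2 -> MISS (open row2); precharges=3
Acc 10: bank2 row2 -> HIT
Acc 11: bank2 row0 -> MISS (open row0); precharges=4
Acc 12: bank2 row1 -> MISS (open row1); precharges=5

Answer: 5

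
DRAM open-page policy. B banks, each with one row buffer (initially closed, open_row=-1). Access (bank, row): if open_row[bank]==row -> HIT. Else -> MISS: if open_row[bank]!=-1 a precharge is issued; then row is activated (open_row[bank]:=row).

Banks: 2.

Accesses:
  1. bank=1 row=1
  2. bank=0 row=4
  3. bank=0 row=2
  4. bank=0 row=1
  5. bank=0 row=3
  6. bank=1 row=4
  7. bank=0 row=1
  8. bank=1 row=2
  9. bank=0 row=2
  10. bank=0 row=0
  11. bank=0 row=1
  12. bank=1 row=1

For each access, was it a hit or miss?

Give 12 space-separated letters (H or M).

Answer: M M M M M M M M M M M M

Derivation:
Acc 1: bank1 row1 -> MISS (open row1); precharges=0
Acc 2: bank0 row4 -> MISS (open row4); precharges=0
Acc 3: bank0 row2 -> MISS (open row2); precharges=1
Acc 4: bank0 row1 -> MISS (open row1); precharges=2
Acc 5: bank0 row3 -> MISS (open row3); precharges=3
Acc 6: bank1 row4 -> MISS (open row4); precharges=4
Acc 7: bank0 row1 -> MISS (open row1); precharges=5
Acc 8: bank1 row2 -> MISS (open row2); precharges=6
Acc 9: bank0 row2 -> MISS (open row2); precharges=7
Acc 10: bank0 row0 -> MISS (open row0); precharges=8
Acc 11: bank0 row1 -> MISS (open row1); precharges=9
Acc 12: bank1 row1 -> MISS (open row1); precharges=10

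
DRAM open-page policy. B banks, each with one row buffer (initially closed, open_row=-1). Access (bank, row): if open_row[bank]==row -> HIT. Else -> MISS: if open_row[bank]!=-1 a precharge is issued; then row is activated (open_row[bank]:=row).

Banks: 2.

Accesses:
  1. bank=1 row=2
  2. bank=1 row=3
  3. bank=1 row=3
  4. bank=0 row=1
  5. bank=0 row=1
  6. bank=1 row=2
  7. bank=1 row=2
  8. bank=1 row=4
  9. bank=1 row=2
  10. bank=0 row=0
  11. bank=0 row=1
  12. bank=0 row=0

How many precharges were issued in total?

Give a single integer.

Acc 1: bank1 row2 -> MISS (open row2); precharges=0
Acc 2: bank1 row3 -> MISS (open row3); precharges=1
Acc 3: bank1 row3 -> HIT
Acc 4: bank0 row1 -> MISS (open row1); precharges=1
Acc 5: bank0 row1 -> HIT
Acc 6: bank1 row2 -> MISS (open row2); precharges=2
Acc 7: bank1 row2 -> HIT
Acc 8: bank1 row4 -> MISS (open row4); precharges=3
Acc 9: bank1 row2 -> MISS (open row2); precharges=4
Acc 10: bank0 row0 -> MISS (open row0); precharges=5
Acc 11: bank0 row1 -> MISS (open row1); precharges=6
Acc 12: bank0 row0 -> MISS (open row0); precharges=7

Answer: 7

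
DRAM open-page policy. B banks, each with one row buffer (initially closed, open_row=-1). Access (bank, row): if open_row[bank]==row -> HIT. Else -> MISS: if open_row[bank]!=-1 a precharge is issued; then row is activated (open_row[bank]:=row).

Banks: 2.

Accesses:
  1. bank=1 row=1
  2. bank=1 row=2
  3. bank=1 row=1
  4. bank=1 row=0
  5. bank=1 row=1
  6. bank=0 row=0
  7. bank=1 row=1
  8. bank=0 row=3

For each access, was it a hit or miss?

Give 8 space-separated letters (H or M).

Acc 1: bank1 row1 -> MISS (open row1); precharges=0
Acc 2: bank1 row2 -> MISS (open row2); precharges=1
Acc 3: bank1 row1 -> MISS (open row1); precharges=2
Acc 4: bank1 row0 -> MISS (open row0); precharges=3
Acc 5: bank1 row1 -> MISS (open row1); precharges=4
Acc 6: bank0 row0 -> MISS (open row0); precharges=4
Acc 7: bank1 row1 -> HIT
Acc 8: bank0 row3 -> MISS (open row3); precharges=5

Answer: M M M M M M H M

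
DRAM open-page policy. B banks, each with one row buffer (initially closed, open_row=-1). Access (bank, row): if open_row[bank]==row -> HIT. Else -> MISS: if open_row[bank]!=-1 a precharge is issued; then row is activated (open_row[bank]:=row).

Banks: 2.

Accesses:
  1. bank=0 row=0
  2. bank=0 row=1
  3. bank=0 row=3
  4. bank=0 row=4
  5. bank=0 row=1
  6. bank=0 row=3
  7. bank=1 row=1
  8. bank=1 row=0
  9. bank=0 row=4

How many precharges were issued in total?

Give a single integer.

Acc 1: bank0 row0 -> MISS (open row0); precharges=0
Acc 2: bank0 row1 -> MISS (open row1); precharges=1
Acc 3: bank0 row3 -> MISS (open row3); precharges=2
Acc 4: bank0 row4 -> MISS (open row4); precharges=3
Acc 5: bank0 row1 -> MISS (open row1); precharges=4
Acc 6: bank0 row3 -> MISS (open row3); precharges=5
Acc 7: bank1 row1 -> MISS (open row1); precharges=5
Acc 8: bank1 row0 -> MISS (open row0); precharges=6
Acc 9: bank0 row4 -> MISS (open row4); precharges=7

Answer: 7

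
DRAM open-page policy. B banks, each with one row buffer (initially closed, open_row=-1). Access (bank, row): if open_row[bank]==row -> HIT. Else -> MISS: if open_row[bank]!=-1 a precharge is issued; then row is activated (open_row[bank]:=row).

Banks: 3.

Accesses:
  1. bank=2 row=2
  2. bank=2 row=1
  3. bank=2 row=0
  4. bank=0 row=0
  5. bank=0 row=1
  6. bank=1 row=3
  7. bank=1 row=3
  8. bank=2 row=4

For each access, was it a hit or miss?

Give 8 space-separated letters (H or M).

Acc 1: bank2 row2 -> MISS (open row2); precharges=0
Acc 2: bank2 row1 -> MISS (open row1); precharges=1
Acc 3: bank2 row0 -> MISS (open row0); precharges=2
Acc 4: bank0 row0 -> MISS (open row0); precharges=2
Acc 5: bank0 row1 -> MISS (open row1); precharges=3
Acc 6: bank1 row3 -> MISS (open row3); precharges=3
Acc 7: bank1 row3 -> HIT
Acc 8: bank2 row4 -> MISS (open row4); precharges=4

Answer: M M M M M M H M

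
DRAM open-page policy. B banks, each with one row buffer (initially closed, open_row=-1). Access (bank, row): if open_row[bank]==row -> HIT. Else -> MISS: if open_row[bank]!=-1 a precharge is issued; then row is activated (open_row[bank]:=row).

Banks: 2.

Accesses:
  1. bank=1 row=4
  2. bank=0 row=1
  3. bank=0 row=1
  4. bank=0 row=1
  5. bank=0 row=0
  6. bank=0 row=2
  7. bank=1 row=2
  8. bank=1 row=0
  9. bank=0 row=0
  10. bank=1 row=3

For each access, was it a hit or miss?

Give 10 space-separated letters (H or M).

Answer: M M H H M M M M M M

Derivation:
Acc 1: bank1 row4 -> MISS (open row4); precharges=0
Acc 2: bank0 row1 -> MISS (open row1); precharges=0
Acc 3: bank0 row1 -> HIT
Acc 4: bank0 row1 -> HIT
Acc 5: bank0 row0 -> MISS (open row0); precharges=1
Acc 6: bank0 row2 -> MISS (open row2); precharges=2
Acc 7: bank1 row2 -> MISS (open row2); precharges=3
Acc 8: bank1 row0 -> MISS (open row0); precharges=4
Acc 9: bank0 row0 -> MISS (open row0); precharges=5
Acc 10: bank1 row3 -> MISS (open row3); precharges=6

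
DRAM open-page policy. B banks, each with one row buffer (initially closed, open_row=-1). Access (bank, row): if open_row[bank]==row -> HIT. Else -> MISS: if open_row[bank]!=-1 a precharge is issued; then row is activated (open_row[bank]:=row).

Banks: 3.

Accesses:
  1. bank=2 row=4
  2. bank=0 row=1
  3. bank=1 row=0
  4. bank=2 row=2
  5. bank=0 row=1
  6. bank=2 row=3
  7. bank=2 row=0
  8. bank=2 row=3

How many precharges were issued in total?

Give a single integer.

Answer: 4

Derivation:
Acc 1: bank2 row4 -> MISS (open row4); precharges=0
Acc 2: bank0 row1 -> MISS (open row1); precharges=0
Acc 3: bank1 row0 -> MISS (open row0); precharges=0
Acc 4: bank2 row2 -> MISS (open row2); precharges=1
Acc 5: bank0 row1 -> HIT
Acc 6: bank2 row3 -> MISS (open row3); precharges=2
Acc 7: bank2 row0 -> MISS (open row0); precharges=3
Acc 8: bank2 row3 -> MISS (open row3); precharges=4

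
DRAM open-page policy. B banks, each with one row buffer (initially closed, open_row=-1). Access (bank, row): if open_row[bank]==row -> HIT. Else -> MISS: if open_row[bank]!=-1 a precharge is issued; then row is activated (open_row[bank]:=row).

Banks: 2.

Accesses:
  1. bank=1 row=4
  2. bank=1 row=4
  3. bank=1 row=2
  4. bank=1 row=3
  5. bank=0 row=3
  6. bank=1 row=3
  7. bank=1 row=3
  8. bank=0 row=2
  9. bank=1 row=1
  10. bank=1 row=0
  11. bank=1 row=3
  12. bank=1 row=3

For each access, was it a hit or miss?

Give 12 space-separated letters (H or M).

Answer: M H M M M H H M M M M H

Derivation:
Acc 1: bank1 row4 -> MISS (open row4); precharges=0
Acc 2: bank1 row4 -> HIT
Acc 3: bank1 row2 -> MISS (open row2); precharges=1
Acc 4: bank1 row3 -> MISS (open row3); precharges=2
Acc 5: bank0 row3 -> MISS (open row3); precharges=2
Acc 6: bank1 row3 -> HIT
Acc 7: bank1 row3 -> HIT
Acc 8: bank0 row2 -> MISS (open row2); precharges=3
Acc 9: bank1 row1 -> MISS (open row1); precharges=4
Acc 10: bank1 row0 -> MISS (open row0); precharges=5
Acc 11: bank1 row3 -> MISS (open row3); precharges=6
Acc 12: bank1 row3 -> HIT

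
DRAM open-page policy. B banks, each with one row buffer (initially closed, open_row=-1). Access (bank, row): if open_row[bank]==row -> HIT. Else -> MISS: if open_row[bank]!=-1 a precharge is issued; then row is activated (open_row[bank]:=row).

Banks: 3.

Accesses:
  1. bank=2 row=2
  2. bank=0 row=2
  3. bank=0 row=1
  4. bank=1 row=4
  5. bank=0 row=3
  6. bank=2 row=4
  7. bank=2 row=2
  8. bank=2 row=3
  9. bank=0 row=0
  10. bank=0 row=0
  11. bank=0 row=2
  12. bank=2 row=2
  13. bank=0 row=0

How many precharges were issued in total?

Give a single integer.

Acc 1: bank2 row2 -> MISS (open row2); precharges=0
Acc 2: bank0 row2 -> MISS (open row2); precharges=0
Acc 3: bank0 row1 -> MISS (open row1); precharges=1
Acc 4: bank1 row4 -> MISS (open row4); precharges=1
Acc 5: bank0 row3 -> MISS (open row3); precharges=2
Acc 6: bank2 row4 -> MISS (open row4); precharges=3
Acc 7: bank2 row2 -> MISS (open row2); precharges=4
Acc 8: bank2 row3 -> MISS (open row3); precharges=5
Acc 9: bank0 row0 -> MISS (open row0); precharges=6
Acc 10: bank0 row0 -> HIT
Acc 11: bank0 row2 -> MISS (open row2); precharges=7
Acc 12: bank2 row2 -> MISS (open row2); precharges=8
Acc 13: bank0 row0 -> MISS (open row0); precharges=9

Answer: 9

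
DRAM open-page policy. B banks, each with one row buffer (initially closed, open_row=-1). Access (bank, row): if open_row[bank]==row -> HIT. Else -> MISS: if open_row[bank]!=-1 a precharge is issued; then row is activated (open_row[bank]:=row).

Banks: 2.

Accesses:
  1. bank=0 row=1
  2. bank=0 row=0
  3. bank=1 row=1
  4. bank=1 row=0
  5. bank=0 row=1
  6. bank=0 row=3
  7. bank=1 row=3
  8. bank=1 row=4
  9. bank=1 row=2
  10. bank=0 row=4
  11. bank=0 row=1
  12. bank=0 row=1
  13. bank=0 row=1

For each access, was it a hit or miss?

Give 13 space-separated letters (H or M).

Answer: M M M M M M M M M M M H H

Derivation:
Acc 1: bank0 row1 -> MISS (open row1); precharges=0
Acc 2: bank0 row0 -> MISS (open row0); precharges=1
Acc 3: bank1 row1 -> MISS (open row1); precharges=1
Acc 4: bank1 row0 -> MISS (open row0); precharges=2
Acc 5: bank0 row1 -> MISS (open row1); precharges=3
Acc 6: bank0 row3 -> MISS (open row3); precharges=4
Acc 7: bank1 row3 -> MISS (open row3); precharges=5
Acc 8: bank1 row4 -> MISS (open row4); precharges=6
Acc 9: bank1 row2 -> MISS (open row2); precharges=7
Acc 10: bank0 row4 -> MISS (open row4); precharges=8
Acc 11: bank0 row1 -> MISS (open row1); precharges=9
Acc 12: bank0 row1 -> HIT
Acc 13: bank0 row1 -> HIT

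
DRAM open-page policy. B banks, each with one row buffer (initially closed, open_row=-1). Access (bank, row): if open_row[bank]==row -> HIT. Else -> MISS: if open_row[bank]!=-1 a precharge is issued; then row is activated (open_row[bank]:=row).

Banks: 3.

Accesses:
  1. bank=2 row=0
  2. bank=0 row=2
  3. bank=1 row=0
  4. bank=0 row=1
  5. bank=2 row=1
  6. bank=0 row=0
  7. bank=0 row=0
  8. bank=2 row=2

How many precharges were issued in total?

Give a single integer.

Answer: 4

Derivation:
Acc 1: bank2 row0 -> MISS (open row0); precharges=0
Acc 2: bank0 row2 -> MISS (open row2); precharges=0
Acc 3: bank1 row0 -> MISS (open row0); precharges=0
Acc 4: bank0 row1 -> MISS (open row1); precharges=1
Acc 5: bank2 row1 -> MISS (open row1); precharges=2
Acc 6: bank0 row0 -> MISS (open row0); precharges=3
Acc 7: bank0 row0 -> HIT
Acc 8: bank2 row2 -> MISS (open row2); precharges=4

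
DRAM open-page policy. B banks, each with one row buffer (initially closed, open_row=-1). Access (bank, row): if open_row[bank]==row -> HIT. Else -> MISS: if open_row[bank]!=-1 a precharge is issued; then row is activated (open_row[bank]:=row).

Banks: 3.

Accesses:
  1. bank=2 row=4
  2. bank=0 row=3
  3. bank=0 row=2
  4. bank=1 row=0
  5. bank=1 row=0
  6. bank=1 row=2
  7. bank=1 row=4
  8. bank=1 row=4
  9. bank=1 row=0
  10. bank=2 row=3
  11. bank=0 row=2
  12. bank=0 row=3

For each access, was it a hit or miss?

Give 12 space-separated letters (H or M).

Answer: M M M M H M M H M M H M

Derivation:
Acc 1: bank2 row4 -> MISS (open row4); precharges=0
Acc 2: bank0 row3 -> MISS (open row3); precharges=0
Acc 3: bank0 row2 -> MISS (open row2); precharges=1
Acc 4: bank1 row0 -> MISS (open row0); precharges=1
Acc 5: bank1 row0 -> HIT
Acc 6: bank1 row2 -> MISS (open row2); precharges=2
Acc 7: bank1 row4 -> MISS (open row4); precharges=3
Acc 8: bank1 row4 -> HIT
Acc 9: bank1 row0 -> MISS (open row0); precharges=4
Acc 10: bank2 row3 -> MISS (open row3); precharges=5
Acc 11: bank0 row2 -> HIT
Acc 12: bank0 row3 -> MISS (open row3); precharges=6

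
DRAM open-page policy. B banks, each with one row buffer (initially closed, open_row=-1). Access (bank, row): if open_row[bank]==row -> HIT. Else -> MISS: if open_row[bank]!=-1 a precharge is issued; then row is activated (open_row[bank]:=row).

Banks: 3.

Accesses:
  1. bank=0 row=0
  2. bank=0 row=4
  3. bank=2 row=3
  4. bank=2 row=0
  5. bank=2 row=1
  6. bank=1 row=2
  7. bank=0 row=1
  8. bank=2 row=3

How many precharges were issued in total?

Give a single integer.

Answer: 5

Derivation:
Acc 1: bank0 row0 -> MISS (open row0); precharges=0
Acc 2: bank0 row4 -> MISS (open row4); precharges=1
Acc 3: bank2 row3 -> MISS (open row3); precharges=1
Acc 4: bank2 row0 -> MISS (open row0); precharges=2
Acc 5: bank2 row1 -> MISS (open row1); precharges=3
Acc 6: bank1 row2 -> MISS (open row2); precharges=3
Acc 7: bank0 row1 -> MISS (open row1); precharges=4
Acc 8: bank2 row3 -> MISS (open row3); precharges=5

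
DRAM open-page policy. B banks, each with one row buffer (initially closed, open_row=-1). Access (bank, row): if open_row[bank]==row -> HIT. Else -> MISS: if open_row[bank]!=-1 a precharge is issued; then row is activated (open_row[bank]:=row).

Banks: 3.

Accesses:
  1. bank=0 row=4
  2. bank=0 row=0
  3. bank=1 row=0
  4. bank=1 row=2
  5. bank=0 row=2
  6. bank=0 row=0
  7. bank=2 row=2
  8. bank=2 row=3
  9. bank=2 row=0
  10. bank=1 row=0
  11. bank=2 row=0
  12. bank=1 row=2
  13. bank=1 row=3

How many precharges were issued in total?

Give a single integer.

Acc 1: bank0 row4 -> MISS (open row4); precharges=0
Acc 2: bank0 row0 -> MISS (open row0); precharges=1
Acc 3: bank1 row0 -> MISS (open row0); precharges=1
Acc 4: bank1 row2 -> MISS (open row2); precharges=2
Acc 5: bank0 row2 -> MISS (open row2); precharges=3
Acc 6: bank0 row0 -> MISS (open row0); precharges=4
Acc 7: bank2 row2 -> MISS (open row2); precharges=4
Acc 8: bank2 row3 -> MISS (open row3); precharges=5
Acc 9: bank2 row0 -> MISS (open row0); precharges=6
Acc 10: bank1 row0 -> MISS (open row0); precharges=7
Acc 11: bank2 row0 -> HIT
Acc 12: bank1 row2 -> MISS (open row2); precharges=8
Acc 13: bank1 row3 -> MISS (open row3); precharges=9

Answer: 9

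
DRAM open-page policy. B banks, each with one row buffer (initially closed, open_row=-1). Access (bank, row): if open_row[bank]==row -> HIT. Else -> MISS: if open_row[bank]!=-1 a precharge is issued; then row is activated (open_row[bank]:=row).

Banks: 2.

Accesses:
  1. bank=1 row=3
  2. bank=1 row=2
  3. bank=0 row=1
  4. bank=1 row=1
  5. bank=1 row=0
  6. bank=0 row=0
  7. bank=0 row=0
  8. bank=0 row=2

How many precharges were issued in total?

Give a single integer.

Acc 1: bank1 row3 -> MISS (open row3); precharges=0
Acc 2: bank1 row2 -> MISS (open row2); precharges=1
Acc 3: bank0 row1 -> MISS (open row1); precharges=1
Acc 4: bank1 row1 -> MISS (open row1); precharges=2
Acc 5: bank1 row0 -> MISS (open row0); precharges=3
Acc 6: bank0 row0 -> MISS (open row0); precharges=4
Acc 7: bank0 row0 -> HIT
Acc 8: bank0 row2 -> MISS (open row2); precharges=5

Answer: 5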